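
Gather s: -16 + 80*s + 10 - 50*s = 30*s - 6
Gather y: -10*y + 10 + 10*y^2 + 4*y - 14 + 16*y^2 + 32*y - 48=26*y^2 + 26*y - 52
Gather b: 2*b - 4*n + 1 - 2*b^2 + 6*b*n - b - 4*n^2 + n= -2*b^2 + b*(6*n + 1) - 4*n^2 - 3*n + 1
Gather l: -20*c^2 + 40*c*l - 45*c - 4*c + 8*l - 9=-20*c^2 - 49*c + l*(40*c + 8) - 9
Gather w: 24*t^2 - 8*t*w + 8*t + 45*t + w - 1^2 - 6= 24*t^2 + 53*t + w*(1 - 8*t) - 7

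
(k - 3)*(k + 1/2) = k^2 - 5*k/2 - 3/2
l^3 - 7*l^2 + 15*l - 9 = (l - 3)^2*(l - 1)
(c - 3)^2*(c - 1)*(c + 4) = c^4 - 3*c^3 - 13*c^2 + 51*c - 36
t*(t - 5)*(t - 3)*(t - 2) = t^4 - 10*t^3 + 31*t^2 - 30*t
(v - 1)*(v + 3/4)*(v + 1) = v^3 + 3*v^2/4 - v - 3/4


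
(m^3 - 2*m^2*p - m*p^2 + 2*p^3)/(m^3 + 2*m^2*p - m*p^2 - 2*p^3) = (m - 2*p)/(m + 2*p)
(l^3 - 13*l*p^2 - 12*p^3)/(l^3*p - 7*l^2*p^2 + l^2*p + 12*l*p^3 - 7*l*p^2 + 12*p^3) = (-l^2 - 4*l*p - 3*p^2)/(p*(-l^2 + 3*l*p - l + 3*p))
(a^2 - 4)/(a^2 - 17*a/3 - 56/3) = 3*(4 - a^2)/(-3*a^2 + 17*a + 56)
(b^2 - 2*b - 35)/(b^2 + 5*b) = (b - 7)/b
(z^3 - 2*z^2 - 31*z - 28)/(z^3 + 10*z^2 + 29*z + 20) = (z - 7)/(z + 5)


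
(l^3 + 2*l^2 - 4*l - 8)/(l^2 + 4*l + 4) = l - 2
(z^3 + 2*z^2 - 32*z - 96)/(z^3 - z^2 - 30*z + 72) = (z^3 + 2*z^2 - 32*z - 96)/(z^3 - z^2 - 30*z + 72)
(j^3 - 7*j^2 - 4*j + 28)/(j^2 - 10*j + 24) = (j^3 - 7*j^2 - 4*j + 28)/(j^2 - 10*j + 24)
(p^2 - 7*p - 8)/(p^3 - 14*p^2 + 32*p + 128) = (p + 1)/(p^2 - 6*p - 16)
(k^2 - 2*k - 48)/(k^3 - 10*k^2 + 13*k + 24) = (k + 6)/(k^2 - 2*k - 3)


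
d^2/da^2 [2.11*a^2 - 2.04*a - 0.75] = 4.22000000000000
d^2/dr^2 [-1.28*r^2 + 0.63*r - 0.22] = -2.56000000000000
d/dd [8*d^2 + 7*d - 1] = 16*d + 7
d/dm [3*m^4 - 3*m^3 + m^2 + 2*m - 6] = 12*m^3 - 9*m^2 + 2*m + 2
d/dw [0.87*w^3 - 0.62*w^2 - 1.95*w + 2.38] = 2.61*w^2 - 1.24*w - 1.95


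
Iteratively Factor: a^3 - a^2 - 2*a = (a)*(a^2 - a - 2) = a*(a + 1)*(a - 2)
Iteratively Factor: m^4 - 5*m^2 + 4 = (m - 1)*(m^3 + m^2 - 4*m - 4) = (m - 1)*(m + 2)*(m^2 - m - 2) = (m - 2)*(m - 1)*(m + 2)*(m + 1)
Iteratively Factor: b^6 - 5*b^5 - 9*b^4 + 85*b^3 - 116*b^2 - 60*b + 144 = (b - 2)*(b^5 - 3*b^4 - 15*b^3 + 55*b^2 - 6*b - 72) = (b - 3)*(b - 2)*(b^4 - 15*b^2 + 10*b + 24) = (b - 3)*(b - 2)^2*(b^3 + 2*b^2 - 11*b - 12) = (b - 3)^2*(b - 2)^2*(b^2 + 5*b + 4) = (b - 3)^2*(b - 2)^2*(b + 4)*(b + 1)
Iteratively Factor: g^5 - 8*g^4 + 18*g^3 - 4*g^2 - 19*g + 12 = (g - 1)*(g^4 - 7*g^3 + 11*g^2 + 7*g - 12) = (g - 3)*(g - 1)*(g^3 - 4*g^2 - g + 4) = (g - 3)*(g - 1)^2*(g^2 - 3*g - 4) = (g - 3)*(g - 1)^2*(g + 1)*(g - 4)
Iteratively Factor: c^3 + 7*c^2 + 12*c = (c + 3)*(c^2 + 4*c) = (c + 3)*(c + 4)*(c)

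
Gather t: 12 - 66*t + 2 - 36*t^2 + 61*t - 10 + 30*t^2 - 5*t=-6*t^2 - 10*t + 4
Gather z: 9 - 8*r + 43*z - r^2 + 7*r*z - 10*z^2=-r^2 - 8*r - 10*z^2 + z*(7*r + 43) + 9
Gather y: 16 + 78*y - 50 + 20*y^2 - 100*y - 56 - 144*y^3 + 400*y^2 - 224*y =-144*y^3 + 420*y^2 - 246*y - 90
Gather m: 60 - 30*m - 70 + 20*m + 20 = 10 - 10*m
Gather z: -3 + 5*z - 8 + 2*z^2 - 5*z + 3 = 2*z^2 - 8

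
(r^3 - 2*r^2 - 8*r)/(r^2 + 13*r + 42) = r*(r^2 - 2*r - 8)/(r^2 + 13*r + 42)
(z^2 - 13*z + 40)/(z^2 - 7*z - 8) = (z - 5)/(z + 1)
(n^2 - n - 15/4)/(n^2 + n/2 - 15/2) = (n + 3/2)/(n + 3)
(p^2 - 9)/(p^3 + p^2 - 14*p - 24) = (p - 3)/(p^2 - 2*p - 8)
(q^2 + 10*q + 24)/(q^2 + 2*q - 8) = (q + 6)/(q - 2)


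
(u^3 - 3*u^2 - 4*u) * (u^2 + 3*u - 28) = u^5 - 41*u^3 + 72*u^2 + 112*u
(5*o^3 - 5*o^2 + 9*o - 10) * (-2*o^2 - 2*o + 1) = -10*o^5 - 3*o^3 - 3*o^2 + 29*o - 10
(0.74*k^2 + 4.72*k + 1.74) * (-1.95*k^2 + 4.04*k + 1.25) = -1.443*k^4 - 6.2144*k^3 + 16.6008*k^2 + 12.9296*k + 2.175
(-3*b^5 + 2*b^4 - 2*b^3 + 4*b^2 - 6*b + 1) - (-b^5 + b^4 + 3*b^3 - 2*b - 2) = -2*b^5 + b^4 - 5*b^3 + 4*b^2 - 4*b + 3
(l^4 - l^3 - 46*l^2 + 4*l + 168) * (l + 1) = l^5 - 47*l^3 - 42*l^2 + 172*l + 168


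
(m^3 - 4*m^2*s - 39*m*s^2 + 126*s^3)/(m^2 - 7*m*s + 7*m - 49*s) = (m^2 + 3*m*s - 18*s^2)/(m + 7)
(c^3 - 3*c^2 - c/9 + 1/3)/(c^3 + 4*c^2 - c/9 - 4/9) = (c - 3)/(c + 4)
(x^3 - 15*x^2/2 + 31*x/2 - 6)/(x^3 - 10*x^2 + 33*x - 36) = (x - 1/2)/(x - 3)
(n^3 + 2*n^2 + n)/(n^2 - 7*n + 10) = n*(n^2 + 2*n + 1)/(n^2 - 7*n + 10)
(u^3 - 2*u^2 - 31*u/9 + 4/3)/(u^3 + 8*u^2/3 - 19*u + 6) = (u + 4/3)/(u + 6)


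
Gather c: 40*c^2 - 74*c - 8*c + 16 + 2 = 40*c^2 - 82*c + 18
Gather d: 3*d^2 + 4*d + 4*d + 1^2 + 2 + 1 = 3*d^2 + 8*d + 4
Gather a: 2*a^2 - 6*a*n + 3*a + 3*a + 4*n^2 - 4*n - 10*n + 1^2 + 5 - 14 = 2*a^2 + a*(6 - 6*n) + 4*n^2 - 14*n - 8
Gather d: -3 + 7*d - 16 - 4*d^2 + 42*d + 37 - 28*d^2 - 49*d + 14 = 32 - 32*d^2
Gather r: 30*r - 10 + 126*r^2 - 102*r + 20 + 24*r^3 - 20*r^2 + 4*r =24*r^3 + 106*r^2 - 68*r + 10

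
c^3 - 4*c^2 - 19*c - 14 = (c - 7)*(c + 1)*(c + 2)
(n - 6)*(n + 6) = n^2 - 36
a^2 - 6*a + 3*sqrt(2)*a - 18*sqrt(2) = (a - 6)*(a + 3*sqrt(2))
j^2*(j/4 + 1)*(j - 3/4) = j^4/4 + 13*j^3/16 - 3*j^2/4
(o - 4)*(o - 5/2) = o^2 - 13*o/2 + 10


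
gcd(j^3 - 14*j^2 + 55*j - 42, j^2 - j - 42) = j - 7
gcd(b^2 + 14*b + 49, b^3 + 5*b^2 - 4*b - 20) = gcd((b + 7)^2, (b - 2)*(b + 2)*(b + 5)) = 1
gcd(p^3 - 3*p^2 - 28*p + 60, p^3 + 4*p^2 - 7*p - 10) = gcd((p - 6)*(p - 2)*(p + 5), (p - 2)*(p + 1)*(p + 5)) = p^2 + 3*p - 10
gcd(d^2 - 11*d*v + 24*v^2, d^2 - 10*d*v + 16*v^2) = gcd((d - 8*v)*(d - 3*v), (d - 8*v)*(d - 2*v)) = -d + 8*v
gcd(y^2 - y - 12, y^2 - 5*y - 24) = y + 3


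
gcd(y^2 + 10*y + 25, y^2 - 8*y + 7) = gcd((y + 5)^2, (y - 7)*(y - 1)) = 1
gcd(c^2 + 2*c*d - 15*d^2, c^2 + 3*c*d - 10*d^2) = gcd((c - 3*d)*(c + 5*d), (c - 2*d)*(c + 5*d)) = c + 5*d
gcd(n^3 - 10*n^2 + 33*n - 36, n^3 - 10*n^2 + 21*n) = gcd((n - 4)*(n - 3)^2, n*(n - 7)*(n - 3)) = n - 3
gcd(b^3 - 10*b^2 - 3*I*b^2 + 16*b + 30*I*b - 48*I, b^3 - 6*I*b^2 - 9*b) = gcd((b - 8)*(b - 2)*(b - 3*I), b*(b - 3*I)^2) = b - 3*I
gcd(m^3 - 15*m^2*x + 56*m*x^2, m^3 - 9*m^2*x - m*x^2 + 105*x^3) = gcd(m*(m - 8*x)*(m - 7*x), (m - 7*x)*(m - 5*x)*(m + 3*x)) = -m + 7*x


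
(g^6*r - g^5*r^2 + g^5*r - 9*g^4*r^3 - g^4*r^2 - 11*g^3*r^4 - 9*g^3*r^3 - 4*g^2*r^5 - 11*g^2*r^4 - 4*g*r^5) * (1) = g^6*r - g^5*r^2 + g^5*r - 9*g^4*r^3 - g^4*r^2 - 11*g^3*r^4 - 9*g^3*r^3 - 4*g^2*r^5 - 11*g^2*r^4 - 4*g*r^5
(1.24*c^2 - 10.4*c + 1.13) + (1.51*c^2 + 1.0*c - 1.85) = 2.75*c^2 - 9.4*c - 0.72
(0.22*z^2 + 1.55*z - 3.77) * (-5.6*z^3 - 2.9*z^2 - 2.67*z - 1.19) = -1.232*z^5 - 9.318*z^4 + 16.0296*z^3 + 6.5327*z^2 + 8.2214*z + 4.4863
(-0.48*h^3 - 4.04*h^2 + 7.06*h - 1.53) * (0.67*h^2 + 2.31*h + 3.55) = -0.3216*h^5 - 3.8156*h^4 - 6.3062*h^3 + 0.9415*h^2 + 21.5287*h - 5.4315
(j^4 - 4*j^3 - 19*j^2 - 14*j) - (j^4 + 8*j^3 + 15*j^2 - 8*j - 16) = -12*j^3 - 34*j^2 - 6*j + 16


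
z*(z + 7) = z^2 + 7*z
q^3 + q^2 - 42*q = q*(q - 6)*(q + 7)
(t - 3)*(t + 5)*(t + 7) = t^3 + 9*t^2 - t - 105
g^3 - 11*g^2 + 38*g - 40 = (g - 5)*(g - 4)*(g - 2)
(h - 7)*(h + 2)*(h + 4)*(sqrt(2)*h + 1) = sqrt(2)*h^4 - sqrt(2)*h^3 + h^3 - 34*sqrt(2)*h^2 - h^2 - 56*sqrt(2)*h - 34*h - 56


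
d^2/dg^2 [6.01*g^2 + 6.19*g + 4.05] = 12.0200000000000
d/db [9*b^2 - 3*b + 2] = 18*b - 3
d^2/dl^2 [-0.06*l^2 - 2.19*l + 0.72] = -0.120000000000000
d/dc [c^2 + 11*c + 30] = 2*c + 11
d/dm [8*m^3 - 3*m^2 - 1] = 6*m*(4*m - 1)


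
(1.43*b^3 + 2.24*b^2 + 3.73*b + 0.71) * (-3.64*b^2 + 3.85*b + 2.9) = -5.2052*b^5 - 2.6481*b^4 - 0.8062*b^3 + 18.2721*b^2 + 13.5505*b + 2.059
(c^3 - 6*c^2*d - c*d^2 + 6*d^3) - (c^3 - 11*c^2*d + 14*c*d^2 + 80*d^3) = 5*c^2*d - 15*c*d^2 - 74*d^3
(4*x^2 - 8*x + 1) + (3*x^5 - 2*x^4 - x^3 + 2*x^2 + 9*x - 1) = 3*x^5 - 2*x^4 - x^3 + 6*x^2 + x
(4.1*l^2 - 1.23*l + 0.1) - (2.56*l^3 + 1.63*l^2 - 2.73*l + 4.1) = -2.56*l^3 + 2.47*l^2 + 1.5*l - 4.0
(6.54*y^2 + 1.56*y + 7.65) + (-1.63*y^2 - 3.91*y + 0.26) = 4.91*y^2 - 2.35*y + 7.91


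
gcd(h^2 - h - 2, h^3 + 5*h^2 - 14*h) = h - 2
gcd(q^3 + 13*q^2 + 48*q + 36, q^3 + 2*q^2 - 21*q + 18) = q + 6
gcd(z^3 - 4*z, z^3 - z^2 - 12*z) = z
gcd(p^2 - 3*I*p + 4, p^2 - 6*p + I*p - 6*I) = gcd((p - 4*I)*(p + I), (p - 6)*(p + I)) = p + I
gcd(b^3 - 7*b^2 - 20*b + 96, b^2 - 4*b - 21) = 1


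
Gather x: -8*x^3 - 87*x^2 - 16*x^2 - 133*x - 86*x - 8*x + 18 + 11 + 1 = -8*x^3 - 103*x^2 - 227*x + 30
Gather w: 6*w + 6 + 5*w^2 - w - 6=5*w^2 + 5*w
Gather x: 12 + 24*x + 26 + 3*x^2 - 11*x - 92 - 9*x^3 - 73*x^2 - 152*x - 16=-9*x^3 - 70*x^2 - 139*x - 70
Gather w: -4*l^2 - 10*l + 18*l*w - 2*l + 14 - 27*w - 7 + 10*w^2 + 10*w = -4*l^2 - 12*l + 10*w^2 + w*(18*l - 17) + 7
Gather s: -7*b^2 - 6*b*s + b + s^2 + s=-7*b^2 + b + s^2 + s*(1 - 6*b)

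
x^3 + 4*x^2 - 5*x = x*(x - 1)*(x + 5)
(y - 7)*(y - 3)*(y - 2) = y^3 - 12*y^2 + 41*y - 42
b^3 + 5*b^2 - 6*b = b*(b - 1)*(b + 6)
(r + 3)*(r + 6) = r^2 + 9*r + 18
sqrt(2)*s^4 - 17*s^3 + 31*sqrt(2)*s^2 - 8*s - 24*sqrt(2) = (s - 6*sqrt(2))*(s - 2*sqrt(2))*(s - sqrt(2))*(sqrt(2)*s + 1)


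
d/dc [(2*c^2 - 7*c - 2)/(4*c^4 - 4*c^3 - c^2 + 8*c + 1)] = (-16*c^5 + 92*c^4 - 24*c^3 - 15*c^2 + 9)/(16*c^8 - 32*c^7 + 8*c^6 + 72*c^5 - 55*c^4 - 24*c^3 + 62*c^2 + 16*c + 1)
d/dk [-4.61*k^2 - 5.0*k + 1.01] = -9.22*k - 5.0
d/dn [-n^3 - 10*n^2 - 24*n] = -3*n^2 - 20*n - 24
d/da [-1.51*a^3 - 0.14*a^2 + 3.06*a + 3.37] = -4.53*a^2 - 0.28*a + 3.06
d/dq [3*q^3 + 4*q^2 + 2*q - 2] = 9*q^2 + 8*q + 2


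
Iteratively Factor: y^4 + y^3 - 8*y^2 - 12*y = (y + 2)*(y^3 - y^2 - 6*y) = (y + 2)^2*(y^2 - 3*y) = y*(y + 2)^2*(y - 3)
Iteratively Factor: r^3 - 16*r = (r)*(r^2 - 16) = r*(r - 4)*(r + 4)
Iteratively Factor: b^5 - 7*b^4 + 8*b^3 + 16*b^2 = (b)*(b^4 - 7*b^3 + 8*b^2 + 16*b) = b^2*(b^3 - 7*b^2 + 8*b + 16) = b^2*(b - 4)*(b^2 - 3*b - 4) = b^2*(b - 4)*(b + 1)*(b - 4)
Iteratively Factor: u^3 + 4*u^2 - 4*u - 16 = (u + 2)*(u^2 + 2*u - 8) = (u - 2)*(u + 2)*(u + 4)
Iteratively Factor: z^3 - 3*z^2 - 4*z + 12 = (z - 2)*(z^2 - z - 6) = (z - 2)*(z + 2)*(z - 3)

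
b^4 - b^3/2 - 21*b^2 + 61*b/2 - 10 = (b - 4)*(b - 1)*(b - 1/2)*(b + 5)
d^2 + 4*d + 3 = (d + 1)*(d + 3)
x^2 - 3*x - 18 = (x - 6)*(x + 3)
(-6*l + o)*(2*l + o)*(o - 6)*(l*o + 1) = -12*l^3*o^2 + 72*l^3*o - 4*l^2*o^3 + 24*l^2*o^2 - 12*l^2*o + 72*l^2 + l*o^4 - 6*l*o^3 - 4*l*o^2 + 24*l*o + o^3 - 6*o^2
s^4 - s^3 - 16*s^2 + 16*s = s*(s - 4)*(s - 1)*(s + 4)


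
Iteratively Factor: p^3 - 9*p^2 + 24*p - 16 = (p - 1)*(p^2 - 8*p + 16) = (p - 4)*(p - 1)*(p - 4)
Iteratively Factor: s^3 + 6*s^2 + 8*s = (s)*(s^2 + 6*s + 8) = s*(s + 4)*(s + 2)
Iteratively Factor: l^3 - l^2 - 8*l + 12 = (l - 2)*(l^2 + l - 6) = (l - 2)*(l + 3)*(l - 2)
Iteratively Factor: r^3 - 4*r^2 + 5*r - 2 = (r - 2)*(r^2 - 2*r + 1) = (r - 2)*(r - 1)*(r - 1)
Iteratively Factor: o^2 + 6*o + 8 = (o + 4)*(o + 2)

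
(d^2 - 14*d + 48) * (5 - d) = -d^3 + 19*d^2 - 118*d + 240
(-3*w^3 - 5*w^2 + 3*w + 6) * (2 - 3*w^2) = 9*w^5 + 15*w^4 - 15*w^3 - 28*w^2 + 6*w + 12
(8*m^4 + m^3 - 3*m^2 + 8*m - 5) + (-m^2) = 8*m^4 + m^3 - 4*m^2 + 8*m - 5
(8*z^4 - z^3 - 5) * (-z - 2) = -8*z^5 - 15*z^4 + 2*z^3 + 5*z + 10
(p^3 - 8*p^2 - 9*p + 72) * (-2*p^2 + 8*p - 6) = -2*p^5 + 24*p^4 - 52*p^3 - 168*p^2 + 630*p - 432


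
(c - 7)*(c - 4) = c^2 - 11*c + 28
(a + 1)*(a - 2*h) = a^2 - 2*a*h + a - 2*h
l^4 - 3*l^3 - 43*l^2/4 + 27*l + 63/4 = (l - 7/2)*(l - 3)*(l + 1/2)*(l + 3)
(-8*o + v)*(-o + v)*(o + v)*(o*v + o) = 8*o^4*v + 8*o^4 - o^3*v^2 - o^3*v - 8*o^2*v^3 - 8*o^2*v^2 + o*v^4 + o*v^3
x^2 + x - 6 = (x - 2)*(x + 3)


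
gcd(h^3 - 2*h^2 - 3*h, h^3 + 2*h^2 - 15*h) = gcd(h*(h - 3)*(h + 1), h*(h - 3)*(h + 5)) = h^2 - 3*h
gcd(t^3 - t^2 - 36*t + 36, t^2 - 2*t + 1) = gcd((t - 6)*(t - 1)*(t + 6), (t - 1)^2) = t - 1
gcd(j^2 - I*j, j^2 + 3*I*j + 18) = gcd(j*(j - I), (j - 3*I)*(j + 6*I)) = 1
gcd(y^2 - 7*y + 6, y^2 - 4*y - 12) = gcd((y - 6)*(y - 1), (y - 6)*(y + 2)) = y - 6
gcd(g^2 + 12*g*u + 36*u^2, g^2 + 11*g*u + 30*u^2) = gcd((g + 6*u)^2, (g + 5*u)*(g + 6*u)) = g + 6*u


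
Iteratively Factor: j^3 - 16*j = (j + 4)*(j^2 - 4*j) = (j - 4)*(j + 4)*(j)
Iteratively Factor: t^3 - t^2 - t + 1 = (t + 1)*(t^2 - 2*t + 1) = (t - 1)*(t + 1)*(t - 1)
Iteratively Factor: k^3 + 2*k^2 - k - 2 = (k + 1)*(k^2 + k - 2) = (k - 1)*(k + 1)*(k + 2)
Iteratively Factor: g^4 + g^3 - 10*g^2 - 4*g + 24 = (g + 3)*(g^3 - 2*g^2 - 4*g + 8) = (g - 2)*(g + 3)*(g^2 - 4) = (g - 2)*(g + 2)*(g + 3)*(g - 2)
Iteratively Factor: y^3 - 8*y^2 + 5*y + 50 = (y + 2)*(y^2 - 10*y + 25) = (y - 5)*(y + 2)*(y - 5)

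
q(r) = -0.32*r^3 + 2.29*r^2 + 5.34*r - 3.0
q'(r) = -0.96*r^2 + 4.58*r + 5.34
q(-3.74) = 25.80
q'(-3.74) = -25.22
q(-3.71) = 25.05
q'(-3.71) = -24.87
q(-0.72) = -5.54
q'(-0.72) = 1.54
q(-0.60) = -5.31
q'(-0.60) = 2.25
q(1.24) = 6.53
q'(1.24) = 9.54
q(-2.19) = -0.35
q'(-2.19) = -9.29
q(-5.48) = 89.17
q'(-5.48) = -48.59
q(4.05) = 34.93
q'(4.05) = 8.14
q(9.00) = -2.73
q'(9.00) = -31.20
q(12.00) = -162.12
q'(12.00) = -77.94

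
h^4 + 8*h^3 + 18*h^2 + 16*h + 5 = (h + 1)^3*(h + 5)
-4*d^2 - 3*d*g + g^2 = (-4*d + g)*(d + g)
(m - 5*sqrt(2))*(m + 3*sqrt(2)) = m^2 - 2*sqrt(2)*m - 30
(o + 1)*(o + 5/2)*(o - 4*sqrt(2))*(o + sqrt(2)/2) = o^4 - 7*sqrt(2)*o^3/2 + 7*o^3/2 - 49*sqrt(2)*o^2/4 - 3*o^2/2 - 14*o - 35*sqrt(2)*o/4 - 10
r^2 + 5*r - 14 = (r - 2)*(r + 7)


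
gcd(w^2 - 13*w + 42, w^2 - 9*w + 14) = w - 7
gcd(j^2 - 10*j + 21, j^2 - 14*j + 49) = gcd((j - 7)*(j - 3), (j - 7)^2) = j - 7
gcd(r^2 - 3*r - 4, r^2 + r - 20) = r - 4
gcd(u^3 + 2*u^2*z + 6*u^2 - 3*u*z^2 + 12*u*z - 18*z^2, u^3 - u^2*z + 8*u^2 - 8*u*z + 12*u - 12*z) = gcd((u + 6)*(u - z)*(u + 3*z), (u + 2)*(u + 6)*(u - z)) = -u^2 + u*z - 6*u + 6*z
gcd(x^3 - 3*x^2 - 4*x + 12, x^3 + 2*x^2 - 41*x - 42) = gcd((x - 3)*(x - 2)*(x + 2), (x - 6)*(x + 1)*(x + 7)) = 1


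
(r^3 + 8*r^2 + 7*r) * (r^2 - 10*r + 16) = r^5 - 2*r^4 - 57*r^3 + 58*r^2 + 112*r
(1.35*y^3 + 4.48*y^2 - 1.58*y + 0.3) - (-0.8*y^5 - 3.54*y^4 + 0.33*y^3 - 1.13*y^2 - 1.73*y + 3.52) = 0.8*y^5 + 3.54*y^4 + 1.02*y^3 + 5.61*y^2 + 0.15*y - 3.22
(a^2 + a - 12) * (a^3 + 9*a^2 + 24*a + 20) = a^5 + 10*a^4 + 21*a^3 - 64*a^2 - 268*a - 240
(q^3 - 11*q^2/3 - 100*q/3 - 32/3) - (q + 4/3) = q^3 - 11*q^2/3 - 103*q/3 - 12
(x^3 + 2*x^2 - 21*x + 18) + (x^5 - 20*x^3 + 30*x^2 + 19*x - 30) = x^5 - 19*x^3 + 32*x^2 - 2*x - 12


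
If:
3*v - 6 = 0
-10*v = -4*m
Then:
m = 5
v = 2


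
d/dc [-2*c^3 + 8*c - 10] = 8 - 6*c^2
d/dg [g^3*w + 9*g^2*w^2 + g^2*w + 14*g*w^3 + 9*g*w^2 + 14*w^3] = w*(3*g^2 + 18*g*w + 2*g + 14*w^2 + 9*w)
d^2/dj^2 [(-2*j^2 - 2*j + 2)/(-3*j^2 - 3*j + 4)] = 4*(9*j^2 + 9*j + 7)/(27*j^6 + 81*j^5 - 27*j^4 - 189*j^3 + 36*j^2 + 144*j - 64)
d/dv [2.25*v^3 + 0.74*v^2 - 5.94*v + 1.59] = 6.75*v^2 + 1.48*v - 5.94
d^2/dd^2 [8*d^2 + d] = 16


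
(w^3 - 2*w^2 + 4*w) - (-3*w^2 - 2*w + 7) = w^3 + w^2 + 6*w - 7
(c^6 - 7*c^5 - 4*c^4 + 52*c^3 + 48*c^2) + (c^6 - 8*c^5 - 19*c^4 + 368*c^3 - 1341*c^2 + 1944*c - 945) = 2*c^6 - 15*c^5 - 23*c^4 + 420*c^3 - 1293*c^2 + 1944*c - 945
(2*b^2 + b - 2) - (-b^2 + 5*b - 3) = 3*b^2 - 4*b + 1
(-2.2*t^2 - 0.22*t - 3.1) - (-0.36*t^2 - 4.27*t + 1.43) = -1.84*t^2 + 4.05*t - 4.53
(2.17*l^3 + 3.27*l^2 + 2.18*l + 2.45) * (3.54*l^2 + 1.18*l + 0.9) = 7.6818*l^5 + 14.1364*l^4 + 13.5288*l^3 + 14.1884*l^2 + 4.853*l + 2.205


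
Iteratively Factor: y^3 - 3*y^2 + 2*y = (y - 2)*(y^2 - y) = y*(y - 2)*(y - 1)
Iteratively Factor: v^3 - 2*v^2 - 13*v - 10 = (v + 1)*(v^2 - 3*v - 10) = (v + 1)*(v + 2)*(v - 5)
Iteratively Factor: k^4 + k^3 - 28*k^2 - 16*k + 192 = (k - 3)*(k^3 + 4*k^2 - 16*k - 64) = (k - 4)*(k - 3)*(k^2 + 8*k + 16) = (k - 4)*(k - 3)*(k + 4)*(k + 4)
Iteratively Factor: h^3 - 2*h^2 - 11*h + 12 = (h - 4)*(h^2 + 2*h - 3) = (h - 4)*(h - 1)*(h + 3)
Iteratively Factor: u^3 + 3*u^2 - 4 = (u - 1)*(u^2 + 4*u + 4) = (u - 1)*(u + 2)*(u + 2)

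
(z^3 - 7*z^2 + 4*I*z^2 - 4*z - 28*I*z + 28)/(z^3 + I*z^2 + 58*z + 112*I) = (z^2 + z*(-7 + 2*I) - 14*I)/(z^2 - I*z + 56)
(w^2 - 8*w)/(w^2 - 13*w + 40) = w/(w - 5)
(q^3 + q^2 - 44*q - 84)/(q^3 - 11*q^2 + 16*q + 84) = (q + 6)/(q - 6)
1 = 1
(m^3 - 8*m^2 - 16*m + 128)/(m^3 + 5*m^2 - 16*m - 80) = (m - 8)/(m + 5)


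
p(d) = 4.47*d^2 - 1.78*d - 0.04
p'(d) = 8.94*d - 1.78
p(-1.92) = 19.86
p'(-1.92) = -18.94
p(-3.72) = 68.44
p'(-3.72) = -35.04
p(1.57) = 8.18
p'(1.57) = 12.26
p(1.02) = 2.79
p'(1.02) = 7.34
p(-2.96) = 44.39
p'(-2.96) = -28.24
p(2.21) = 17.86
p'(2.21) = 17.98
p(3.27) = 41.94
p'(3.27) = 27.45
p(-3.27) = 53.58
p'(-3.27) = -31.01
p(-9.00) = 378.05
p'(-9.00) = -82.24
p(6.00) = 150.20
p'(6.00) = 51.86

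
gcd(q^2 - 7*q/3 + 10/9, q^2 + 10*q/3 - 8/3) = q - 2/3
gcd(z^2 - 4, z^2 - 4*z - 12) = z + 2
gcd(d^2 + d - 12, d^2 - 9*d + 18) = d - 3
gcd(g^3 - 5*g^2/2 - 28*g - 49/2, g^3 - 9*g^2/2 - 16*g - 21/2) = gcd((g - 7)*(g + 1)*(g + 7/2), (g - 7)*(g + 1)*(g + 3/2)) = g^2 - 6*g - 7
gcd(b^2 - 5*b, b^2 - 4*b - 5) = b - 5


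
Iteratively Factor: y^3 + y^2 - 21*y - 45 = (y - 5)*(y^2 + 6*y + 9) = (y - 5)*(y + 3)*(y + 3)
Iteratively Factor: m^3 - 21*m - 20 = (m + 1)*(m^2 - m - 20) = (m - 5)*(m + 1)*(m + 4)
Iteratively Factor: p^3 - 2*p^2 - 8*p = (p)*(p^2 - 2*p - 8) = p*(p + 2)*(p - 4)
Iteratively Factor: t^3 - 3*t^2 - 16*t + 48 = (t + 4)*(t^2 - 7*t + 12) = (t - 3)*(t + 4)*(t - 4)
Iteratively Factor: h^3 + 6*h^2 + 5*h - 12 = (h + 4)*(h^2 + 2*h - 3) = (h + 3)*(h + 4)*(h - 1)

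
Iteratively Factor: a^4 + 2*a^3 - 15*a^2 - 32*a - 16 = (a + 1)*(a^3 + a^2 - 16*a - 16) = (a + 1)*(a + 4)*(a^2 - 3*a - 4) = (a + 1)^2*(a + 4)*(a - 4)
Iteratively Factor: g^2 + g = (g + 1)*(g)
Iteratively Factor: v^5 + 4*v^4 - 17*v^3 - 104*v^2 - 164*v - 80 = (v - 5)*(v^4 + 9*v^3 + 28*v^2 + 36*v + 16) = (v - 5)*(v + 2)*(v^3 + 7*v^2 + 14*v + 8) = (v - 5)*(v + 2)*(v + 4)*(v^2 + 3*v + 2) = (v - 5)*(v + 1)*(v + 2)*(v + 4)*(v + 2)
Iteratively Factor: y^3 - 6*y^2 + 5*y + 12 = (y + 1)*(y^2 - 7*y + 12) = (y - 4)*(y + 1)*(y - 3)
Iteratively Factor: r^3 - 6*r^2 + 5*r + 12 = (r - 3)*(r^2 - 3*r - 4) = (r - 4)*(r - 3)*(r + 1)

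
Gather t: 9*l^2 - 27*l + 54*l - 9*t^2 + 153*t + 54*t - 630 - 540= 9*l^2 + 27*l - 9*t^2 + 207*t - 1170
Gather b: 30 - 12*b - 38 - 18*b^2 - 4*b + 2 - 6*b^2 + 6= -24*b^2 - 16*b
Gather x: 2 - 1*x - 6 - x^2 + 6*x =-x^2 + 5*x - 4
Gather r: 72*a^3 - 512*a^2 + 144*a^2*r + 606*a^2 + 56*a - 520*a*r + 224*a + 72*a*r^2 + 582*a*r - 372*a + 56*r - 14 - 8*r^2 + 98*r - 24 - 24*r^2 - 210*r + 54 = 72*a^3 + 94*a^2 - 92*a + r^2*(72*a - 32) + r*(144*a^2 + 62*a - 56) + 16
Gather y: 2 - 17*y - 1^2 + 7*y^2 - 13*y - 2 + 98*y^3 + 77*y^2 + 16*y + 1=98*y^3 + 84*y^2 - 14*y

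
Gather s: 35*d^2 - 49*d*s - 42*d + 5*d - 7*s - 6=35*d^2 - 37*d + s*(-49*d - 7) - 6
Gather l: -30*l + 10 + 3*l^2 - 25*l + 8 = 3*l^2 - 55*l + 18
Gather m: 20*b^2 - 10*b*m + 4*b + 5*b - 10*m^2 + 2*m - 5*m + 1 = 20*b^2 + 9*b - 10*m^2 + m*(-10*b - 3) + 1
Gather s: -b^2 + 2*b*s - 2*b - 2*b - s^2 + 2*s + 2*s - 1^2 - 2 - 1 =-b^2 - 4*b - s^2 + s*(2*b + 4) - 4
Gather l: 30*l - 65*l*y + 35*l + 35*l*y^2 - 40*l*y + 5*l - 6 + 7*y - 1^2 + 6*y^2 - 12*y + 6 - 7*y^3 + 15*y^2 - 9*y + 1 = l*(35*y^2 - 105*y + 70) - 7*y^3 + 21*y^2 - 14*y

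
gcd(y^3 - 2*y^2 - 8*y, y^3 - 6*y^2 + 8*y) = y^2 - 4*y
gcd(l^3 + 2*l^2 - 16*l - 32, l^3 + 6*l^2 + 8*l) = l^2 + 6*l + 8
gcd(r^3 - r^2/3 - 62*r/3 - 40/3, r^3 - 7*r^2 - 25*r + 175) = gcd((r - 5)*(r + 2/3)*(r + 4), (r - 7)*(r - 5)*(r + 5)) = r - 5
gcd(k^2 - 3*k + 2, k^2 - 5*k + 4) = k - 1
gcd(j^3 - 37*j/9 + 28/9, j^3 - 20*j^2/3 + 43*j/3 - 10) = 1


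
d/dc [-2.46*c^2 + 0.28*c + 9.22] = 0.28 - 4.92*c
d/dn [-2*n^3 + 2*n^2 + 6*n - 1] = -6*n^2 + 4*n + 6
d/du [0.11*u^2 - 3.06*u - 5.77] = 0.22*u - 3.06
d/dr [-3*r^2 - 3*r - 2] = -6*r - 3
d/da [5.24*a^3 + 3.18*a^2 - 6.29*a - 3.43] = 15.72*a^2 + 6.36*a - 6.29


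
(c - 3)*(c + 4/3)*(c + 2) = c^3 + c^2/3 - 22*c/3 - 8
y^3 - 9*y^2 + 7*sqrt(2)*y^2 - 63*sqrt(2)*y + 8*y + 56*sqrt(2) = (y - 8)*(y - 1)*(y + 7*sqrt(2))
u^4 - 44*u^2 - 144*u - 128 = (u - 8)*(u + 2)^2*(u + 4)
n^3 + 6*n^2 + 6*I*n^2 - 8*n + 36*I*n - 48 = (n + 6)*(n + 2*I)*(n + 4*I)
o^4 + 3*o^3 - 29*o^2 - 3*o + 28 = (o - 4)*(o - 1)*(o + 1)*(o + 7)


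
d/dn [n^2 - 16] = 2*n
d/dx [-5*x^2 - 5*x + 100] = -10*x - 5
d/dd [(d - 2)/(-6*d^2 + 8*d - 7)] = 3*(2*d^2 - 8*d + 3)/(36*d^4 - 96*d^3 + 148*d^2 - 112*d + 49)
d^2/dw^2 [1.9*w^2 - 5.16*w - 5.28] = 3.80000000000000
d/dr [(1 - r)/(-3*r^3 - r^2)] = 2*(-3*r^2 + 4*r + 1)/(r^3*(9*r^2 + 6*r + 1))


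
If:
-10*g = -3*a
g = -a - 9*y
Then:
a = -90*y/13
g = -27*y/13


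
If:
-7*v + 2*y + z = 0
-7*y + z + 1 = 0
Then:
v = 9*z/49 + 2/49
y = z/7 + 1/7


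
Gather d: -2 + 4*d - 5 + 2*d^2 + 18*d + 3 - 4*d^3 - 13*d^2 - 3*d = -4*d^3 - 11*d^2 + 19*d - 4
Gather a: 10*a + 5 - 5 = 10*a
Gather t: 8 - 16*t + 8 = 16 - 16*t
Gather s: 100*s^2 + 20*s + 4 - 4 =100*s^2 + 20*s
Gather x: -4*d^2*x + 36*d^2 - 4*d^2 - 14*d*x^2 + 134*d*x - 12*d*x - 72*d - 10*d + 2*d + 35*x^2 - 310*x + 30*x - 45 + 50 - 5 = 32*d^2 - 80*d + x^2*(35 - 14*d) + x*(-4*d^2 + 122*d - 280)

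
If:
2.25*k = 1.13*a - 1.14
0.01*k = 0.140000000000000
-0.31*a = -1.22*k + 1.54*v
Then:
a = 28.88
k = 14.00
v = 5.28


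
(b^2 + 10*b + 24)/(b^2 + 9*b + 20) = (b + 6)/(b + 5)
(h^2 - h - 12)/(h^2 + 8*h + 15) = (h - 4)/(h + 5)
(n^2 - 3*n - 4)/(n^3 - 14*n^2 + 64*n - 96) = (n + 1)/(n^2 - 10*n + 24)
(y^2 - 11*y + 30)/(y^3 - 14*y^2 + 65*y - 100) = (y - 6)/(y^2 - 9*y + 20)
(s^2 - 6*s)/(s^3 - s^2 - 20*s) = (6 - s)/(-s^2 + s + 20)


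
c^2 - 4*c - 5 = (c - 5)*(c + 1)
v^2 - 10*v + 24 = (v - 6)*(v - 4)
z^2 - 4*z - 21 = (z - 7)*(z + 3)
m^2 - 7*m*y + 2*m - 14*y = (m + 2)*(m - 7*y)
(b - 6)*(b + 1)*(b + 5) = b^3 - 31*b - 30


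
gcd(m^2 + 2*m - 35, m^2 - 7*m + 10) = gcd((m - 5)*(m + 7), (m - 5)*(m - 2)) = m - 5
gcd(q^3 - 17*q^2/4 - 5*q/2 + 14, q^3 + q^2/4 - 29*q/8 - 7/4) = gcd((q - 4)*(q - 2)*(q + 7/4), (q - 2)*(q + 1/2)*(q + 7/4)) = q^2 - q/4 - 7/2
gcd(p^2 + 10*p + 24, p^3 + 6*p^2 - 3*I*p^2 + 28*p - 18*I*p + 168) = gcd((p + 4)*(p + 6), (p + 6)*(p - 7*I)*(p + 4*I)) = p + 6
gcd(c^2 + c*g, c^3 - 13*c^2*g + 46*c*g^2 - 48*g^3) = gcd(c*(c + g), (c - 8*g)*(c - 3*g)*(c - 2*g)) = 1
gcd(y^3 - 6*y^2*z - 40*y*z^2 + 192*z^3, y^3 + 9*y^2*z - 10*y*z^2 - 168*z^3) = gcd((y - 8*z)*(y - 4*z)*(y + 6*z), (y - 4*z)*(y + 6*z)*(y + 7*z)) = y^2 + 2*y*z - 24*z^2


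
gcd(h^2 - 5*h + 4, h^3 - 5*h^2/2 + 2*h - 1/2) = h - 1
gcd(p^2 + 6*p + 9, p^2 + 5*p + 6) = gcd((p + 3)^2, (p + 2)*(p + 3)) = p + 3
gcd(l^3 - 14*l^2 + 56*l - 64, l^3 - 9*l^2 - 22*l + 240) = l - 8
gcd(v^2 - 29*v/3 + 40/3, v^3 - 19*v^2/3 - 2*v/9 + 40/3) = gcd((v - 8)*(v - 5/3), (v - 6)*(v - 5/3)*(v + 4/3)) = v - 5/3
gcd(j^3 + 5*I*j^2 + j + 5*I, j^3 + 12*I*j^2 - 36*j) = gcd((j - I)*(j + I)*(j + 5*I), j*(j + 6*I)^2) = 1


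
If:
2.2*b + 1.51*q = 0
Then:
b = -0.686363636363636*q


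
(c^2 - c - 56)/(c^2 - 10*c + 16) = (c + 7)/(c - 2)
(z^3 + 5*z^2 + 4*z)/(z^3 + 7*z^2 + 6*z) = (z + 4)/(z + 6)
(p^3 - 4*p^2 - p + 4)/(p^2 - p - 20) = (-p^3 + 4*p^2 + p - 4)/(-p^2 + p + 20)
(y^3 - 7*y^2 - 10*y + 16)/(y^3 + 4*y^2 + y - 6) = (y - 8)/(y + 3)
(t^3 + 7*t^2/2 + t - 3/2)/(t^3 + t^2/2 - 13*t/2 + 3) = (t + 1)/(t - 2)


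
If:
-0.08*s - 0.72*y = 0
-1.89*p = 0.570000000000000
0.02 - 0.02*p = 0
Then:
No Solution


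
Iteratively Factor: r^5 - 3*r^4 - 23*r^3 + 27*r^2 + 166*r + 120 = (r + 3)*(r^4 - 6*r^3 - 5*r^2 + 42*r + 40) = (r + 2)*(r + 3)*(r^3 - 8*r^2 + 11*r + 20) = (r + 1)*(r + 2)*(r + 3)*(r^2 - 9*r + 20) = (r - 4)*(r + 1)*(r + 2)*(r + 3)*(r - 5)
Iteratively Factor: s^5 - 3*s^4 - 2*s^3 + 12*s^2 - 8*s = (s + 2)*(s^4 - 5*s^3 + 8*s^2 - 4*s) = s*(s + 2)*(s^3 - 5*s^2 + 8*s - 4) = s*(s - 1)*(s + 2)*(s^2 - 4*s + 4) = s*(s - 2)*(s - 1)*(s + 2)*(s - 2)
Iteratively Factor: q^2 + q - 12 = (q - 3)*(q + 4)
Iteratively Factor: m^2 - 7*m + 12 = (m - 3)*(m - 4)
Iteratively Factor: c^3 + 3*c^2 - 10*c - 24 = (c + 4)*(c^2 - c - 6) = (c + 2)*(c + 4)*(c - 3)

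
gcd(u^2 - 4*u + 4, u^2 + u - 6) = u - 2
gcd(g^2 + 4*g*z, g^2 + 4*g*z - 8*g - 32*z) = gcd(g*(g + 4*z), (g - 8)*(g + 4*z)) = g + 4*z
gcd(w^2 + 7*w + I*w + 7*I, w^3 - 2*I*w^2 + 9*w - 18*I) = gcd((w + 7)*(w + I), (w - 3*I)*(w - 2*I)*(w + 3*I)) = 1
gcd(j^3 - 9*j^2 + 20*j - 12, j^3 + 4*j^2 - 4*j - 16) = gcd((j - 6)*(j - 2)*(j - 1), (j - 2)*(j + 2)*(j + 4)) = j - 2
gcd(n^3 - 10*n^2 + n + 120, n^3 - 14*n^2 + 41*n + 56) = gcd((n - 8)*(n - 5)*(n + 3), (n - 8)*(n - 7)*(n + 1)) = n - 8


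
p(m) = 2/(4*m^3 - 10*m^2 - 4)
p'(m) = 2*(-12*m^2 + 20*m)/(4*m^3 - 10*m^2 - 4)^2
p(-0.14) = -0.48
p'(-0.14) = -0.34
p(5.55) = 0.01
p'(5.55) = -0.00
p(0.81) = -0.24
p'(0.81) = 0.23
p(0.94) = -0.21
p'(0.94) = 0.18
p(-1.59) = -0.04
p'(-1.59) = -0.06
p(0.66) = -0.28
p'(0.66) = 0.31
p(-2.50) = -0.02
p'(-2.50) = -0.02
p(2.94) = 0.18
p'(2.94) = -0.71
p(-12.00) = 0.00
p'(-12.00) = 0.00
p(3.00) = 0.14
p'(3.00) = -0.49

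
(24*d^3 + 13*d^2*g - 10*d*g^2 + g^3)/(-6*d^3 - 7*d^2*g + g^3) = (-8*d + g)/(2*d + g)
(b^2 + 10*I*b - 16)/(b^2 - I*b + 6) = (b + 8*I)/(b - 3*I)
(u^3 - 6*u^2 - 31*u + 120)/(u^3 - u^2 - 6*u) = (u^2 - 3*u - 40)/(u*(u + 2))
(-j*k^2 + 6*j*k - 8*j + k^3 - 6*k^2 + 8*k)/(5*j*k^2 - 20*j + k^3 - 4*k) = (-j*k + 4*j + k^2 - 4*k)/(5*j*k + 10*j + k^2 + 2*k)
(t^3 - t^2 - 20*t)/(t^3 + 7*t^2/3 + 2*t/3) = 3*(t^2 - t - 20)/(3*t^2 + 7*t + 2)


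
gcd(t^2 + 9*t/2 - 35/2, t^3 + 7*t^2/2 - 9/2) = 1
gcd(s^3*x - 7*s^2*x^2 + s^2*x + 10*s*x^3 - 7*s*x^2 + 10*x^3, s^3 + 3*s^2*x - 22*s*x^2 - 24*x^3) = 1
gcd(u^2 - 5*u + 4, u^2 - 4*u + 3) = u - 1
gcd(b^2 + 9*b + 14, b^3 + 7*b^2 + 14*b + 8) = b + 2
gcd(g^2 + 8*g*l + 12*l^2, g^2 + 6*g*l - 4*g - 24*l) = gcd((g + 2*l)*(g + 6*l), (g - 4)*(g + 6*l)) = g + 6*l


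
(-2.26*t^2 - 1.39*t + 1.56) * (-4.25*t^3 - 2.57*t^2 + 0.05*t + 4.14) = 9.605*t^5 + 11.7157*t^4 - 3.1707*t^3 - 13.4351*t^2 - 5.6766*t + 6.4584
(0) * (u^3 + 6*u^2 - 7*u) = 0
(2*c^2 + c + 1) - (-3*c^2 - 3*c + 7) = 5*c^2 + 4*c - 6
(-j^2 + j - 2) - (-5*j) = -j^2 + 6*j - 2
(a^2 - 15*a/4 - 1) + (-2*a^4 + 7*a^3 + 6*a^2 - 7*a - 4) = -2*a^4 + 7*a^3 + 7*a^2 - 43*a/4 - 5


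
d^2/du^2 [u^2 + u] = 2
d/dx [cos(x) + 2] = -sin(x)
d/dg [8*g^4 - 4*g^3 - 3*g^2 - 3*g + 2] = 32*g^3 - 12*g^2 - 6*g - 3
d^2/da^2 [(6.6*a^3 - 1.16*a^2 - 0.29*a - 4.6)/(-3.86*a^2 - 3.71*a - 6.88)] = (-2.27373675443232e-13*a^5 - 1.13686837721616e-13*a^4 + 144.281616*a^3 - 784.388448*a^2 - 1525.402512*a - 22.681416)/(57.512456*a^6 + 165.832548*a^5 + 466.916022*a^4 + 642.219179*a^3 + 832.223376*a^2 + 526.831872*a + 325.660672)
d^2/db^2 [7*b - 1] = 0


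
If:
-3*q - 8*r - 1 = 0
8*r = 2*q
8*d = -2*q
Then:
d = 1/20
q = -1/5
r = -1/20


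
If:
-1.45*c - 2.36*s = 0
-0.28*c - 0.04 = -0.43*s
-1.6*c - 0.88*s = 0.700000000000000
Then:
No Solution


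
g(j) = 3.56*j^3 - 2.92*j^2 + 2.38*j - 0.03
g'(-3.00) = 116.02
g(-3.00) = -129.57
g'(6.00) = 351.82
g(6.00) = 678.09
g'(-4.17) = 212.45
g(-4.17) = -318.87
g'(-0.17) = 3.68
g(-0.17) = -0.54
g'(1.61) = 20.66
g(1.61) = 11.09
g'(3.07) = 85.11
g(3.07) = 82.76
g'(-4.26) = 221.07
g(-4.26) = -338.38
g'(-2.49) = 83.14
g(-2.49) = -79.02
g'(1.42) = 15.62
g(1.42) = 7.66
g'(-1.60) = 39.06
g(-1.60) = -25.89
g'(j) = 10.68*j^2 - 5.84*j + 2.38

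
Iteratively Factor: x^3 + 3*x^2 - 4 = (x - 1)*(x^2 + 4*x + 4) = (x - 1)*(x + 2)*(x + 2)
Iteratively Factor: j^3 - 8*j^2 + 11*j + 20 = (j + 1)*(j^2 - 9*j + 20) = (j - 5)*(j + 1)*(j - 4)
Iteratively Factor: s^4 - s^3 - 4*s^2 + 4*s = (s + 2)*(s^3 - 3*s^2 + 2*s) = (s - 1)*(s + 2)*(s^2 - 2*s) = (s - 2)*(s - 1)*(s + 2)*(s)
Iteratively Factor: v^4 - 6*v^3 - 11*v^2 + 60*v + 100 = (v - 5)*(v^3 - v^2 - 16*v - 20) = (v - 5)*(v + 2)*(v^2 - 3*v - 10) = (v - 5)*(v + 2)^2*(v - 5)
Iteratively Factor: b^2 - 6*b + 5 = (b - 5)*(b - 1)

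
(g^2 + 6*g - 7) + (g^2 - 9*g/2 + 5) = 2*g^2 + 3*g/2 - 2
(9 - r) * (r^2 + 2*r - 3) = -r^3 + 7*r^2 + 21*r - 27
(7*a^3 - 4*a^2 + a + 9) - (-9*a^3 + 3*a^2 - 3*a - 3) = 16*a^3 - 7*a^2 + 4*a + 12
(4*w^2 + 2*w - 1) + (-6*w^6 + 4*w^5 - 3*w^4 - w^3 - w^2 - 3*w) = -6*w^6 + 4*w^5 - 3*w^4 - w^3 + 3*w^2 - w - 1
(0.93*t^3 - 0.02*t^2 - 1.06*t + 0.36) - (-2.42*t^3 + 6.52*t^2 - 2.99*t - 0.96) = 3.35*t^3 - 6.54*t^2 + 1.93*t + 1.32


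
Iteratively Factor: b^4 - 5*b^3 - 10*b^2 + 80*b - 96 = (b - 3)*(b^3 - 2*b^2 - 16*b + 32) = (b - 3)*(b + 4)*(b^2 - 6*b + 8) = (b - 3)*(b - 2)*(b + 4)*(b - 4)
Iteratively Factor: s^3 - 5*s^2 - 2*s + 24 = (s - 3)*(s^2 - 2*s - 8) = (s - 4)*(s - 3)*(s + 2)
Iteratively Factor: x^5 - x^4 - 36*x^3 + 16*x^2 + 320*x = (x - 5)*(x^4 + 4*x^3 - 16*x^2 - 64*x) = (x - 5)*(x + 4)*(x^3 - 16*x) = (x - 5)*(x - 4)*(x + 4)*(x^2 + 4*x) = (x - 5)*(x - 4)*(x + 4)^2*(x)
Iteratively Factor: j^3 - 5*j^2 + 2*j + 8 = (j - 4)*(j^2 - j - 2) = (j - 4)*(j - 2)*(j + 1)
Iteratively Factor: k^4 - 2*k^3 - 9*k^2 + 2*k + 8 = (k + 1)*(k^3 - 3*k^2 - 6*k + 8) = (k - 4)*(k + 1)*(k^2 + k - 2) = (k - 4)*(k + 1)*(k + 2)*(k - 1)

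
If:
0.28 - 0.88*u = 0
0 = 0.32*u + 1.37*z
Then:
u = 0.32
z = -0.07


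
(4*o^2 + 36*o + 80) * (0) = 0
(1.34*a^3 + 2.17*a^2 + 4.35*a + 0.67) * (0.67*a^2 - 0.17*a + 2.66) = 0.8978*a^5 + 1.2261*a^4 + 6.11*a^3 + 5.4816*a^2 + 11.4571*a + 1.7822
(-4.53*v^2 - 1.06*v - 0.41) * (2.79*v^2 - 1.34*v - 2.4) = -12.6387*v^4 + 3.1128*v^3 + 11.1485*v^2 + 3.0934*v + 0.984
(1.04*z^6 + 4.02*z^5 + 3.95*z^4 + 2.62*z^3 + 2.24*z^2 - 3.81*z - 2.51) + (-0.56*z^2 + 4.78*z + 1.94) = 1.04*z^6 + 4.02*z^5 + 3.95*z^4 + 2.62*z^3 + 1.68*z^2 + 0.97*z - 0.57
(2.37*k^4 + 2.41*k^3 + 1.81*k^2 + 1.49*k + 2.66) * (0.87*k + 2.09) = 2.0619*k^5 + 7.05*k^4 + 6.6116*k^3 + 5.0792*k^2 + 5.4283*k + 5.5594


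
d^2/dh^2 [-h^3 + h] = -6*h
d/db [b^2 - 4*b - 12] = 2*b - 4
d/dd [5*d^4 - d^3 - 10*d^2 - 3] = d*(20*d^2 - 3*d - 20)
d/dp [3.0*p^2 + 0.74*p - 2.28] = 6.0*p + 0.74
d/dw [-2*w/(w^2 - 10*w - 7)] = 2*(w^2 + 7)/(w^4 - 20*w^3 + 86*w^2 + 140*w + 49)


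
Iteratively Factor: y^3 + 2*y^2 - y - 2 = (y - 1)*(y^2 + 3*y + 2) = (y - 1)*(y + 1)*(y + 2)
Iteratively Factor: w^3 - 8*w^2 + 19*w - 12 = (w - 3)*(w^2 - 5*w + 4) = (w - 3)*(w - 1)*(w - 4)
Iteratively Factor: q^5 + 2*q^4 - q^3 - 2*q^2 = (q + 2)*(q^4 - q^2) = (q - 1)*(q + 2)*(q^3 + q^2) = q*(q - 1)*(q + 2)*(q^2 + q) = q*(q - 1)*(q + 1)*(q + 2)*(q)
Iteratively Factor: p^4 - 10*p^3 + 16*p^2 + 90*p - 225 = (p - 5)*(p^3 - 5*p^2 - 9*p + 45) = (p - 5)*(p - 3)*(p^2 - 2*p - 15) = (p - 5)*(p - 3)*(p + 3)*(p - 5)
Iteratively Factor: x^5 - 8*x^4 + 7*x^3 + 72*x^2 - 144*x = (x + 3)*(x^4 - 11*x^3 + 40*x^2 - 48*x) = (x - 4)*(x + 3)*(x^3 - 7*x^2 + 12*x) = x*(x - 4)*(x + 3)*(x^2 - 7*x + 12) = x*(x - 4)^2*(x + 3)*(x - 3)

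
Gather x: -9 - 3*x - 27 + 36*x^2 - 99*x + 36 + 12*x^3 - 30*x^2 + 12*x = 12*x^3 + 6*x^2 - 90*x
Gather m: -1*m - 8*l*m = m*(-8*l - 1)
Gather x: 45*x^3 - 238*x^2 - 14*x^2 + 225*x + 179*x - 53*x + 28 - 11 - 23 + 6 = 45*x^3 - 252*x^2 + 351*x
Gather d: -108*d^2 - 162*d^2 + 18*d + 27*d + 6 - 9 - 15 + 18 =-270*d^2 + 45*d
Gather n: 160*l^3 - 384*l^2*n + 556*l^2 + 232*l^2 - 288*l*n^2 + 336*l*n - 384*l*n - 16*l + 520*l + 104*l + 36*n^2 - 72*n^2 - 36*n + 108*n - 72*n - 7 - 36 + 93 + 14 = 160*l^3 + 788*l^2 + 608*l + n^2*(-288*l - 36) + n*(-384*l^2 - 48*l) + 64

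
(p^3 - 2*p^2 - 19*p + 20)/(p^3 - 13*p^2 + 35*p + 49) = (p^3 - 2*p^2 - 19*p + 20)/(p^3 - 13*p^2 + 35*p + 49)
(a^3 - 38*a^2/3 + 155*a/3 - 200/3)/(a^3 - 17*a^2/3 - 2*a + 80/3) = (a - 5)/(a + 2)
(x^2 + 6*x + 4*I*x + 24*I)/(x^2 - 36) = (x + 4*I)/(x - 6)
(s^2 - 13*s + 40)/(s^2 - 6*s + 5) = (s - 8)/(s - 1)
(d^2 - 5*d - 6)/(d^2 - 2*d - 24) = (d + 1)/(d + 4)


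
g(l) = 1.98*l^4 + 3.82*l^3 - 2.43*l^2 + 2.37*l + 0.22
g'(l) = 7.92*l^3 + 11.46*l^2 - 4.86*l + 2.37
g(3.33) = 365.69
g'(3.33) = 405.72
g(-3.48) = 91.94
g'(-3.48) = -175.71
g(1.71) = 33.20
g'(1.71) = 67.17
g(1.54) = 23.19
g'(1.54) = 50.99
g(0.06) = 0.35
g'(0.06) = 2.12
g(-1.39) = -10.64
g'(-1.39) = 10.00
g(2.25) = 87.51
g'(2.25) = 139.66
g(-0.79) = -4.28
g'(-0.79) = 9.46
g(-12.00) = 34078.18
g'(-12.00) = -11974.83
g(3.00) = 248.98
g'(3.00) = 304.77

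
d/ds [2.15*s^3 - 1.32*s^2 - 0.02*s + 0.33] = 6.45*s^2 - 2.64*s - 0.02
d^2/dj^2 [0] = 0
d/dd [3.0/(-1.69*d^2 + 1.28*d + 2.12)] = (10.14*d - 3.84)/(-1.69*d^2 + 1.28*d + 2.12)^2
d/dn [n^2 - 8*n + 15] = 2*n - 8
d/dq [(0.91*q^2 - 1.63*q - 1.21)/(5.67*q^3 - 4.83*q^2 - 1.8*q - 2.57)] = (-5.1597*q^4 + 18.4842*q^3 + 11.0712*q^2 - 16.366*q + 2.0111)/(32.1489*q^6 - 54.7722*q^5 + 2.9169*q^4 - 11.7558*q^3 + 28.0662*q^2 + 9.252*q + 6.6049)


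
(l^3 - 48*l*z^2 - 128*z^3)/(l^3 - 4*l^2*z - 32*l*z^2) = (l + 4*z)/l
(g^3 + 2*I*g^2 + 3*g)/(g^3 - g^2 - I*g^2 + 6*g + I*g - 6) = g*(g^2 + 2*I*g + 3)/(g^3 - g^2*(1 + I) + g*(6 + I) - 6)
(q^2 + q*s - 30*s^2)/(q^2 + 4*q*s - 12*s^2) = (q - 5*s)/(q - 2*s)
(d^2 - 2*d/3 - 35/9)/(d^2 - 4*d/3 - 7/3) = (d + 5/3)/(d + 1)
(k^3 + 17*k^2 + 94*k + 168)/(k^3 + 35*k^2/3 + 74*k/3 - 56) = 3*(k + 4)/(3*k - 4)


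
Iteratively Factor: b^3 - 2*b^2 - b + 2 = (b + 1)*(b^2 - 3*b + 2) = (b - 1)*(b + 1)*(b - 2)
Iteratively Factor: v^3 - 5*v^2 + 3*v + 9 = (v + 1)*(v^2 - 6*v + 9) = (v - 3)*(v + 1)*(v - 3)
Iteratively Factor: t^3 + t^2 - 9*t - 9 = (t + 3)*(t^2 - 2*t - 3) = (t - 3)*(t + 3)*(t + 1)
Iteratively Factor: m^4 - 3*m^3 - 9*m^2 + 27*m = (m + 3)*(m^3 - 6*m^2 + 9*m) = m*(m + 3)*(m^2 - 6*m + 9) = m*(m - 3)*(m + 3)*(m - 3)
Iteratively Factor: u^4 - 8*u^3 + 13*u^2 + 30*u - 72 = (u - 3)*(u^3 - 5*u^2 - 2*u + 24) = (u - 3)*(u + 2)*(u^2 - 7*u + 12) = (u - 4)*(u - 3)*(u + 2)*(u - 3)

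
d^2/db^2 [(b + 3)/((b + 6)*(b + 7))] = 2*(b^3 + 9*b^2 - 9*b - 165)/(b^6 + 39*b^5 + 633*b^4 + 5473*b^3 + 26586*b^2 + 68796*b + 74088)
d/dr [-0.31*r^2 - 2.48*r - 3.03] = -0.62*r - 2.48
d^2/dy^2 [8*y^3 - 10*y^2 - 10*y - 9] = 48*y - 20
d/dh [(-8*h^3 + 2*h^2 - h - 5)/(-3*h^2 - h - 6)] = (24*h^4 + 16*h^3 + 139*h^2 - 54*h + 1)/(9*h^4 + 6*h^3 + 37*h^2 + 12*h + 36)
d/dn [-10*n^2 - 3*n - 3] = -20*n - 3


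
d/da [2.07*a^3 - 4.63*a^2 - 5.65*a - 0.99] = 6.21*a^2 - 9.26*a - 5.65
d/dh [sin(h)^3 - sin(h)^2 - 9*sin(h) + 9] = (3*sin(h)^2 - 2*sin(h) - 9)*cos(h)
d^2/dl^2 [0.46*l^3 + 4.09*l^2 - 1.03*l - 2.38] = 2.76*l + 8.18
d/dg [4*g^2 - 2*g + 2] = 8*g - 2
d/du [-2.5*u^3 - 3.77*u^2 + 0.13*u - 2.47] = -7.5*u^2 - 7.54*u + 0.13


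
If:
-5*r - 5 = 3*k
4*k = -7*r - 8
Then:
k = 5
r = -4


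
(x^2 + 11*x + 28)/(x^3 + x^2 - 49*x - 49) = (x + 4)/(x^2 - 6*x - 7)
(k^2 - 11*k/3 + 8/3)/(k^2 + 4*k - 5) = (k - 8/3)/(k + 5)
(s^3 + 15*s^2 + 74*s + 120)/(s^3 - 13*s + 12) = (s^2 + 11*s + 30)/(s^2 - 4*s + 3)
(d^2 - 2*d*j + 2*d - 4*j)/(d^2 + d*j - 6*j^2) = (d + 2)/(d + 3*j)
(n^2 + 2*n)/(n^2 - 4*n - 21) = n*(n + 2)/(n^2 - 4*n - 21)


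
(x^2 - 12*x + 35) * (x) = x^3 - 12*x^2 + 35*x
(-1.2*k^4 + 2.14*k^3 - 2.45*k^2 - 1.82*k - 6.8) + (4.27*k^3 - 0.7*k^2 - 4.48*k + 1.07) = -1.2*k^4 + 6.41*k^3 - 3.15*k^2 - 6.3*k - 5.73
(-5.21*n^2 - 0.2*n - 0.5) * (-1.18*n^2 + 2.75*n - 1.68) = 6.1478*n^4 - 14.0915*n^3 + 8.7928*n^2 - 1.039*n + 0.84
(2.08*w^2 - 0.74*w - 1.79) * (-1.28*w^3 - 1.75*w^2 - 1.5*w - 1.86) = -2.6624*w^5 - 2.6928*w^4 + 0.4662*w^3 + 0.3737*w^2 + 4.0614*w + 3.3294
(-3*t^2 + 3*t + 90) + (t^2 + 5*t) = -2*t^2 + 8*t + 90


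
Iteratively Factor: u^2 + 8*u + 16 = (u + 4)*(u + 4)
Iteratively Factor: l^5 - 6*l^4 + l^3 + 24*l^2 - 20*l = (l + 2)*(l^4 - 8*l^3 + 17*l^2 - 10*l) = l*(l + 2)*(l^3 - 8*l^2 + 17*l - 10) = l*(l - 2)*(l + 2)*(l^2 - 6*l + 5) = l*(l - 2)*(l - 1)*(l + 2)*(l - 5)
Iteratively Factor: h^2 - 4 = (h + 2)*(h - 2)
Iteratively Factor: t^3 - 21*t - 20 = (t + 4)*(t^2 - 4*t - 5) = (t - 5)*(t + 4)*(t + 1)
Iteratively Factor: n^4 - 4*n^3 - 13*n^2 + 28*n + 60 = (n + 2)*(n^3 - 6*n^2 - n + 30) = (n - 3)*(n + 2)*(n^2 - 3*n - 10) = (n - 5)*(n - 3)*(n + 2)*(n + 2)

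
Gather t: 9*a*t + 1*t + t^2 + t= t^2 + t*(9*a + 2)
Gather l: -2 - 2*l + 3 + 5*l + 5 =3*l + 6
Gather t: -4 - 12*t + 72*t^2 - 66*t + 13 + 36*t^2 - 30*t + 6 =108*t^2 - 108*t + 15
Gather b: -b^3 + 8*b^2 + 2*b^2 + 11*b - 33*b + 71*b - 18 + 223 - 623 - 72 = -b^3 + 10*b^2 + 49*b - 490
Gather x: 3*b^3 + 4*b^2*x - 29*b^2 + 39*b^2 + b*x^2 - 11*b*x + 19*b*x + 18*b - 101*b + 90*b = 3*b^3 + 10*b^2 + b*x^2 + 7*b + x*(4*b^2 + 8*b)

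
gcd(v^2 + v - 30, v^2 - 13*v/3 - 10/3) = v - 5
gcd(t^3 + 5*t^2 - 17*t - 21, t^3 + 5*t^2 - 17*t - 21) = t^3 + 5*t^2 - 17*t - 21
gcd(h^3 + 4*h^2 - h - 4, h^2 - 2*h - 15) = 1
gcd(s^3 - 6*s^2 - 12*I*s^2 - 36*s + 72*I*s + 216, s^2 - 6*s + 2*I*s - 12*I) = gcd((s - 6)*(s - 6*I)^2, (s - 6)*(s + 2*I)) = s - 6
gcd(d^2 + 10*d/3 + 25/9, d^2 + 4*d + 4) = 1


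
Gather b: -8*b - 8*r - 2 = -8*b - 8*r - 2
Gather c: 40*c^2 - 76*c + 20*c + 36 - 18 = 40*c^2 - 56*c + 18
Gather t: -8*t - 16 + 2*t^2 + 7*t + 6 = 2*t^2 - t - 10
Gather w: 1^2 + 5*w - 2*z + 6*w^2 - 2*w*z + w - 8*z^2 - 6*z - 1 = 6*w^2 + w*(6 - 2*z) - 8*z^2 - 8*z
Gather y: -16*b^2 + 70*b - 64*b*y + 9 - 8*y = -16*b^2 + 70*b + y*(-64*b - 8) + 9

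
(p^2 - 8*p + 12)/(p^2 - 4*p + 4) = (p - 6)/(p - 2)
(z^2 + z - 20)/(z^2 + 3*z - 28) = (z + 5)/(z + 7)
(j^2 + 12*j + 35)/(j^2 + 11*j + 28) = (j + 5)/(j + 4)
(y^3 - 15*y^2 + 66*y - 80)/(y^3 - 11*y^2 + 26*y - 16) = (y - 5)/(y - 1)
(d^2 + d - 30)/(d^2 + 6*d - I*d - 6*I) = (d - 5)/(d - I)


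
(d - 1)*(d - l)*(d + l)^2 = d^4 + d^3*l - d^3 - d^2*l^2 - d^2*l - d*l^3 + d*l^2 + l^3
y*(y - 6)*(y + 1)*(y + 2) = y^4 - 3*y^3 - 16*y^2 - 12*y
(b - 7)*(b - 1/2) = b^2 - 15*b/2 + 7/2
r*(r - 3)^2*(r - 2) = r^4 - 8*r^3 + 21*r^2 - 18*r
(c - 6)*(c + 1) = c^2 - 5*c - 6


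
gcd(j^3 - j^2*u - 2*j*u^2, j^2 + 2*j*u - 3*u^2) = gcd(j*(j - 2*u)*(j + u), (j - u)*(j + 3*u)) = 1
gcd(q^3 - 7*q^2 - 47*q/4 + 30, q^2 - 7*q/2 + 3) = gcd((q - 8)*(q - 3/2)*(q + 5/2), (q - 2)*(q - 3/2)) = q - 3/2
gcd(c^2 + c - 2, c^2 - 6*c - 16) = c + 2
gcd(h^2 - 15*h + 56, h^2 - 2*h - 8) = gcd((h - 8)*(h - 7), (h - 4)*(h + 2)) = 1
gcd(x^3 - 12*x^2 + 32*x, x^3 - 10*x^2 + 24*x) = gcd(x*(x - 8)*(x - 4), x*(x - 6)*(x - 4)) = x^2 - 4*x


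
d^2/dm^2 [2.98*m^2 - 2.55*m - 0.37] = 5.96000000000000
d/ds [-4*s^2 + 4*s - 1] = 4 - 8*s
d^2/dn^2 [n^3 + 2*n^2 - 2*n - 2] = 6*n + 4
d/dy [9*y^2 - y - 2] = 18*y - 1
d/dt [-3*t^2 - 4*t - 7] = -6*t - 4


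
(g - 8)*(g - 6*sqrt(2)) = g^2 - 6*sqrt(2)*g - 8*g + 48*sqrt(2)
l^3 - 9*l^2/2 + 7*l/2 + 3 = (l - 3)*(l - 2)*(l + 1/2)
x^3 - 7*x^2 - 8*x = x*(x - 8)*(x + 1)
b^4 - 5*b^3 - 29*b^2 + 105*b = b*(b - 7)*(b - 3)*(b + 5)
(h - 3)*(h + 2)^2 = h^3 + h^2 - 8*h - 12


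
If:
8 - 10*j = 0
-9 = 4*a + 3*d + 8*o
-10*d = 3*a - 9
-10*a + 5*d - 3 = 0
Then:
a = 3/23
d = 99/115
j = 4/5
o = -174/115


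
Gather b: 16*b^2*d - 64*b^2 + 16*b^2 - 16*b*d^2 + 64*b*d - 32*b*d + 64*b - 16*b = b^2*(16*d - 48) + b*(-16*d^2 + 32*d + 48)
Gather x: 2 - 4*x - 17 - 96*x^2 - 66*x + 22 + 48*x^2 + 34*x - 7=-48*x^2 - 36*x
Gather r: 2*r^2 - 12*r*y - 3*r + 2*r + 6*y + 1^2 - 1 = 2*r^2 + r*(-12*y - 1) + 6*y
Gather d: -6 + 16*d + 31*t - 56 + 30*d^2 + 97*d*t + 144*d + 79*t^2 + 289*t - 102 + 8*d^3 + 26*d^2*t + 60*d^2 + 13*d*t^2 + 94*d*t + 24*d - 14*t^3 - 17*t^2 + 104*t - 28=8*d^3 + d^2*(26*t + 90) + d*(13*t^2 + 191*t + 184) - 14*t^3 + 62*t^2 + 424*t - 192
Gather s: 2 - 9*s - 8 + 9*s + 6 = 0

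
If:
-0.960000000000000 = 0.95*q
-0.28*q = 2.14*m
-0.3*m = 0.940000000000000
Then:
No Solution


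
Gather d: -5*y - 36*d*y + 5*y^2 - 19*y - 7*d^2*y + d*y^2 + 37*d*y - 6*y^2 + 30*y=-7*d^2*y + d*(y^2 + y) - y^2 + 6*y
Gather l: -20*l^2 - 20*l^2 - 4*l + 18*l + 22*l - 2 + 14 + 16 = -40*l^2 + 36*l + 28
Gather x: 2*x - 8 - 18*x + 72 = 64 - 16*x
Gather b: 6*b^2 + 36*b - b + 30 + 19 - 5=6*b^2 + 35*b + 44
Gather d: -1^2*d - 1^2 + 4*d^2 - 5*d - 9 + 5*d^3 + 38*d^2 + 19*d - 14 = 5*d^3 + 42*d^2 + 13*d - 24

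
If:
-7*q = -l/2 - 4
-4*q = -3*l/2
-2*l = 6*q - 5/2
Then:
No Solution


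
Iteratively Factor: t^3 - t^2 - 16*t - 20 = (t - 5)*(t^2 + 4*t + 4) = (t - 5)*(t + 2)*(t + 2)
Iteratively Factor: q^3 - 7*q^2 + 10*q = (q - 2)*(q^2 - 5*q) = (q - 5)*(q - 2)*(q)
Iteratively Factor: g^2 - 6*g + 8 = (g - 4)*(g - 2)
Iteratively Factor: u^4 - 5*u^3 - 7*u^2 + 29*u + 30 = (u - 3)*(u^3 - 2*u^2 - 13*u - 10) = (u - 5)*(u - 3)*(u^2 + 3*u + 2) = (u - 5)*(u - 3)*(u + 1)*(u + 2)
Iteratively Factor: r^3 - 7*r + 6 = (r + 3)*(r^2 - 3*r + 2) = (r - 2)*(r + 3)*(r - 1)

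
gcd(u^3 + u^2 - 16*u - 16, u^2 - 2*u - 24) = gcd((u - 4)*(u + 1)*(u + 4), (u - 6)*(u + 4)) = u + 4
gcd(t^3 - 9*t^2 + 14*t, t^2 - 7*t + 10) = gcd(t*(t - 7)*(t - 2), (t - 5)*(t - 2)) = t - 2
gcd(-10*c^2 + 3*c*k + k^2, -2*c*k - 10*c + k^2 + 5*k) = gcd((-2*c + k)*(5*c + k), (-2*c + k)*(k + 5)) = 2*c - k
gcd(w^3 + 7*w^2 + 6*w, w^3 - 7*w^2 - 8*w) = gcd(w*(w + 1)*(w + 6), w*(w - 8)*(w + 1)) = w^2 + w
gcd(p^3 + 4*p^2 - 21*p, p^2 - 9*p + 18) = p - 3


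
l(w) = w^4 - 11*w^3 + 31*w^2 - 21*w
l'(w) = 4*w^3 - 33*w^2 + 62*w - 21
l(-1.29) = 105.06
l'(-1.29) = -164.48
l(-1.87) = 231.83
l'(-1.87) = -278.49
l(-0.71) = 34.73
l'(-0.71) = -83.09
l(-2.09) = 298.80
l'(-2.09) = -331.24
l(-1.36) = 116.99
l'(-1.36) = -176.42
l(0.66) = -3.33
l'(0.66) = 6.70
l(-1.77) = 205.10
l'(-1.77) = -256.31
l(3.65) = -21.06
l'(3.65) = -39.83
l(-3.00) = 720.00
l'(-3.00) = -612.00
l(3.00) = 0.00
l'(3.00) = -24.00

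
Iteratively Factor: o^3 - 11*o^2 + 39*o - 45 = (o - 5)*(o^2 - 6*o + 9) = (o - 5)*(o - 3)*(o - 3)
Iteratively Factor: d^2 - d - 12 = (d + 3)*(d - 4)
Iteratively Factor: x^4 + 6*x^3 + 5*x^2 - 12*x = (x + 4)*(x^3 + 2*x^2 - 3*x) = x*(x + 4)*(x^2 + 2*x - 3) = x*(x + 3)*(x + 4)*(x - 1)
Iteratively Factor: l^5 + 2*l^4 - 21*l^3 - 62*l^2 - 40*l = (l + 4)*(l^4 - 2*l^3 - 13*l^2 - 10*l) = (l + 1)*(l + 4)*(l^3 - 3*l^2 - 10*l) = (l - 5)*(l + 1)*(l + 4)*(l^2 + 2*l) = (l - 5)*(l + 1)*(l + 2)*(l + 4)*(l)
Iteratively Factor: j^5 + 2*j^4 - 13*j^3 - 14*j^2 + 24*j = (j - 3)*(j^4 + 5*j^3 + 2*j^2 - 8*j) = (j - 3)*(j + 2)*(j^3 + 3*j^2 - 4*j) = (j - 3)*(j + 2)*(j + 4)*(j^2 - j) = j*(j - 3)*(j + 2)*(j + 4)*(j - 1)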